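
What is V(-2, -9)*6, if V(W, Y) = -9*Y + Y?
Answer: 432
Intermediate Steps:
V(W, Y) = -8*Y
V(-2, -9)*6 = -8*(-9)*6 = 72*6 = 432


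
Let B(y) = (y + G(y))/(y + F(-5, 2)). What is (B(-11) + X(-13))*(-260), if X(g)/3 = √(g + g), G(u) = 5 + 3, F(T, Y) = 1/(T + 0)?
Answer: -975/14 - 780*I*√26 ≈ -69.643 - 3977.2*I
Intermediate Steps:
F(T, Y) = 1/T
G(u) = 8
X(g) = 3*√2*√g (X(g) = 3*√(g + g) = 3*√(2*g) = 3*(√2*√g) = 3*√2*√g)
B(y) = (8 + y)/(-⅕ + y) (B(y) = (y + 8)/(y + 1/(-5)) = (8 + y)/(y - ⅕) = (8 + y)/(-⅕ + y))
(B(-11) + X(-13))*(-260) = (5*(8 - 11)/(-1 + 5*(-11)) + 3*√2*√(-13))*(-260) = (5*(-3)/(-1 - 55) + 3*√2*(I*√13))*(-260) = (5*(-3)/(-56) + 3*I*√26)*(-260) = (5*(-1/56)*(-3) + 3*I*√26)*(-260) = (15/56 + 3*I*√26)*(-260) = -975/14 - 780*I*√26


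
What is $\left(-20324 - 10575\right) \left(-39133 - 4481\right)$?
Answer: $1347628986$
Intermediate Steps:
$\left(-20324 - 10575\right) \left(-39133 - 4481\right) = \left(-30899\right) \left(-43614\right) = 1347628986$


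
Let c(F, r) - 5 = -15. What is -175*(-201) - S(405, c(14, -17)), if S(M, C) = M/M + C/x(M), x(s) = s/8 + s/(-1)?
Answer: 19943642/567 ≈ 35174.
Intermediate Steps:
c(F, r) = -10 (c(F, r) = 5 - 15 = -10)
x(s) = -7*s/8 (x(s) = s*(⅛) + s*(-1) = s/8 - s = -7*s/8)
S(M, C) = 1 - 8*C/(7*M) (S(M, C) = M/M + C/((-7*M/8)) = 1 + C*(-8/(7*M)) = 1 - 8*C/(7*M))
-175*(-201) - S(405, c(14, -17)) = -175*(-201) - (405 - 8/7*(-10))/405 = 35175 - (405 + 80/7)/405 = 35175 - 2915/(405*7) = 35175 - 1*583/567 = 35175 - 583/567 = 19943642/567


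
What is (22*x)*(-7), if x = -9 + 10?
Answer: -154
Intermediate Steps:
x = 1
(22*x)*(-7) = (22*1)*(-7) = 22*(-7) = -154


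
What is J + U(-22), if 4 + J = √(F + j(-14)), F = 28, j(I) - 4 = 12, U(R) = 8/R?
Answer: -48/11 + 2*√11 ≈ 2.2696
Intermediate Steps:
j(I) = 16 (j(I) = 4 + 12 = 16)
J = -4 + 2*√11 (J = -4 + √(28 + 16) = -4 + √44 = -4 + 2*√11 ≈ 2.6333)
J + U(-22) = (-4 + 2*√11) + 8/(-22) = (-4 + 2*√11) + 8*(-1/22) = (-4 + 2*√11) - 4/11 = -48/11 + 2*√11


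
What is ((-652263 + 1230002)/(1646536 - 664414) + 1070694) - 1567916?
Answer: -488332087345/982122 ≈ -4.9722e+5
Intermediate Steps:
((-652263 + 1230002)/(1646536 - 664414) + 1070694) - 1567916 = (577739/982122 + 1070694) - 1567916 = 1051552710407/982122 - 1567916 = -488332087345/982122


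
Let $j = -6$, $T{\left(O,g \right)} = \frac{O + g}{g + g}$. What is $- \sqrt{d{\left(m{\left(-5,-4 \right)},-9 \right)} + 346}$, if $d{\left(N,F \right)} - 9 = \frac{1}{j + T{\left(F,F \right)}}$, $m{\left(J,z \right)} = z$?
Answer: $- \frac{\sqrt{8870}}{5} \approx -18.836$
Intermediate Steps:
$T{\left(O,g \right)} = \frac{O + g}{2 g}$
$d{\left(N,F \right)} = \frac{44}{5}$ ($d{\left(N,F \right)} = 9 + \frac{1}{-6 + \frac{F + F}{2 F}} = 9 + \frac{1}{-6 + \frac{2 F}{2 F}} = 9 + \frac{1}{-6 + 1} = 9 + \frac{1}{-5} = 9 - \frac{1}{5} = \frac{44}{5}$)
$- \sqrt{d{\left(m{\left(-5,-4 \right)},-9 \right)} + 346} = - \sqrt{\frac{44}{5} + 346} = - \sqrt{\frac{1774}{5}} = - \frac{\sqrt{8870}}{5}$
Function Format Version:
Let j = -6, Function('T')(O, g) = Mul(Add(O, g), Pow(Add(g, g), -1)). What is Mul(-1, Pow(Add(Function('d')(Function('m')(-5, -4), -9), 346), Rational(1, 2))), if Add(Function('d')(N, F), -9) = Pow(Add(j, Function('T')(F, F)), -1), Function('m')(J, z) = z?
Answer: Mul(Rational(-1, 5), Pow(8870, Rational(1, 2))) ≈ -18.836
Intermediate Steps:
Function('T')(O, g) = Mul(Rational(1, 2), Pow(g, -1), Add(O, g)) (Function('T')(O, g) = Mul(Add(O, g), Pow(Mul(2, g), -1)) = Mul(Add(O, g), Mul(Rational(1, 2), Pow(g, -1))) = Mul(Rational(1, 2), Pow(g, -1), Add(O, g)))
Function('d')(N, F) = Rational(44, 5) (Function('d')(N, F) = Add(9, Pow(Add(-6, Mul(Rational(1, 2), Pow(F, -1), Add(F, F))), -1)) = Add(9, Pow(Add(-6, Mul(Rational(1, 2), Pow(F, -1), Mul(2, F))), -1)) = Add(9, Pow(Add(-6, 1), -1)) = Add(9, Pow(-5, -1)) = Add(9, Rational(-1, 5)) = Rational(44, 5))
Mul(-1, Pow(Add(Function('d')(Function('m')(-5, -4), -9), 346), Rational(1, 2))) = Mul(-1, Pow(Add(Rational(44, 5), 346), Rational(1, 2))) = Mul(-1, Pow(Rational(1774, 5), Rational(1, 2))) = Mul(-1, Mul(Rational(1, 5), Pow(8870, Rational(1, 2)))) = Mul(Rational(-1, 5), Pow(8870, Rational(1, 2)))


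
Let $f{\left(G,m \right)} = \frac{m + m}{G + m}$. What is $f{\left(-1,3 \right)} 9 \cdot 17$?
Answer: $459$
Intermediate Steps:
$f{\left(G,m \right)} = \frac{2 m}{G + m}$
$f{\left(-1,3 \right)} 9 \cdot 17 = 2 \cdot 3 \frac{1}{-1 + 3} \cdot 9 \cdot 17 = 2 \cdot 3 \cdot \frac{1}{2} \cdot 9 \cdot 17 = 3 \cdot 9 \cdot 17 = 27 \cdot 17 = 459$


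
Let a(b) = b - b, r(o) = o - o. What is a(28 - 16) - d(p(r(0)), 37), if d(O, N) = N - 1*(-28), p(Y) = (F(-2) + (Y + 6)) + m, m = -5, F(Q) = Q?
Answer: -65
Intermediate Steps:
r(o) = 0
a(b) = 0
p(Y) = -1 + Y (p(Y) = (-2 + (Y + 6)) - 5 = (-2 + (6 + Y)) - 5 = (4 + Y) - 5 = -1 + Y)
d(O, N) = 28 + N (d(O, N) = N + 28 = 28 + N)
a(28 - 16) - d(p(r(0)), 37) = 0 - (28 + 37) = 0 - 1*65 = 0 - 65 = -65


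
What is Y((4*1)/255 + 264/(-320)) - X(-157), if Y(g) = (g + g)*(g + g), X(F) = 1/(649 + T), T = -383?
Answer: 362011333/138373200 ≈ 2.6162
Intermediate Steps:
X(F) = 1/266 (X(F) = 1/(649 - 383) = 1/266)
Y(g) = 4*g² (Y(g) = (2*g)*(2*g) = 4*g²)
Y((4*1)/255 + 264/(-320)) - X(-157) = 4*((4*1)/255 + 264/(-320))² - 1*1/266 = 4*(4*(1/255) + 264*(-1/320))² - 1/266 = 4*(4/255 - 33/40)² - 1/266 = 4*(-1651/2040)² - 1/266 = 4*(2725801/4161600) - 1/266 = 2725801/1040400 - 1/266 = 362011333/138373200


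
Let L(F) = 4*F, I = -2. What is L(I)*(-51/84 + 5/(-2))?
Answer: 174/7 ≈ 24.857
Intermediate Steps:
L(I)*(-51/84 + 5/(-2)) = (4*(-2))*(-51/84 + 5/(-2)) = -8*(-51*1/84 + 5*(-½)) = -8*(-17/28 - 5/2) = -8*(-87/28) = 174/7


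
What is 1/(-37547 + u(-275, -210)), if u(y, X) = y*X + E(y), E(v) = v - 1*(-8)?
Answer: 1/19936 ≈ 5.0161e-5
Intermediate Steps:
E(v) = 8 + v (E(v) = v + 8 = 8 + v)
u(y, X) = 8 + y + X*y (u(y, X) = y*X + (8 + y) = X*y + (8 + y) = 8 + y + X*y)
1/(-37547 + u(-275, -210)) = 1/(-37547 + (8 - 275 - 210*(-275))) = 1/(-37547 + (8 - 275 + 57750)) = 1/(-37547 + 57483) = 1/19936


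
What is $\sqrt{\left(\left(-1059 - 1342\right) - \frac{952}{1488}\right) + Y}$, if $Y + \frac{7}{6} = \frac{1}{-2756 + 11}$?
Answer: $\frac{i \sqrt{1933234028930}}{28365} \approx 49.018 i$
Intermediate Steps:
$Y = - \frac{6407}{5490}$ ($Y = - \frac{7}{6} + \frac{1}{-2756 + 11} = - \frac{7}{6} + \frac{1}{-2745} = - \frac{7}{6} - \frac{1}{2745} = - \frac{6407}{5490} \approx -1.167$)
$\sqrt{\left(\left(-1059 - 1342\right) - \frac{952}{1488}\right) + Y} = \sqrt{\left(\left(-1059 - 1342\right) - \frac{952}{1488}\right) - \frac{6407}{5490}} = \sqrt{\left(-2401 - \frac{119}{186}\right) - \frac{6407}{5490}} = \sqrt{- \frac{446705}{186} - \frac{6407}{5490}} = \sqrt{- \frac{204466846}{85095}} = \frac{i \sqrt{1933234028930}}{28365}$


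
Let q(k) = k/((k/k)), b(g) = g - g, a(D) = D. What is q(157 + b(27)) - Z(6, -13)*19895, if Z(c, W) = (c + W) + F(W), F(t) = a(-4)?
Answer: 219002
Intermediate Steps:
b(g) = 0
F(t) = -4
Z(c, W) = -4 + W + c (Z(c, W) = (c + W) - 4 = (W + c) - 4 = -4 + W + c)
q(k) = k (q(k) = k/1 = k*1 = k)
q(157 + b(27)) - Z(6, -13)*19895 = (157 + 0) - (-4 - 13 + 6)*19895 = 157 - (-11)*19895 = 157 - 1*(-218845) = 157 + 218845 = 219002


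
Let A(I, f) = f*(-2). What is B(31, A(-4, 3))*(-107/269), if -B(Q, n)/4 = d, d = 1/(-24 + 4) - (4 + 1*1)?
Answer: -10807/1345 ≈ -8.0349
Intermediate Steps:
A(I, f) = -2*f
d = -101/20 (d = 1/(-20) - (4 + 1) = -1/20 - 1*5 = -1/20 - 5 = -101/20 ≈ -5.0500)
B(Q, n) = 101/5 (B(Q, n) = -4*(-101/20) = 101/5)
B(31, A(-4, 3))*(-107/269) = 101*(-107/269)/5 = 101*(-107*1/269)/5 = (101/5)*(-107/269) = -10807/1345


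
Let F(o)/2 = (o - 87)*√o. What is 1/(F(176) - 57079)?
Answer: -5189/295675987 - 712*√11/3252435857 ≈ -1.8276e-5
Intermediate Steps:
F(o) = 2*√o*(-87 + o) (F(o) = 2*((o - 87)*√o) = 2*((-87 + o)*√o) = 2*(√o*(-87 + o)) = 2*√o*(-87 + o))
1/(F(176) - 57079) = 1/(2*√176*(-87 + 176) - 57079) = 1/(2*(4*√11)*89 - 57079) = 1/(712*√11 - 57079) = 1/(-57079 + 712*√11)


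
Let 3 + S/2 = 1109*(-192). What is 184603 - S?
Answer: 610465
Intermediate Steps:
S = -425862 (S = -6 + 2*(1109*(-192)) = -6 + 2*(-212928) = -6 - 425856 = -425862)
184603 - S = 184603 - 1*(-425862) = 184603 + 425862 = 610465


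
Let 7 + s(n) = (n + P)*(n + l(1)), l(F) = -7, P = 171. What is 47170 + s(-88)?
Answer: 39278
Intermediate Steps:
s(n) = -7 + (-7 + n)*(171 + n) (s(n) = -7 + (n + 171)*(n - 7) = -7 + (171 + n)*(-7 + n) = -7 + (-7 + n)*(171 + n))
47170 + s(-88) = 47170 + (-1204 + (-88)**2 + 164*(-88)) = 47170 + (-1204 + 7744 - 14432) = 47170 - 7892 = 39278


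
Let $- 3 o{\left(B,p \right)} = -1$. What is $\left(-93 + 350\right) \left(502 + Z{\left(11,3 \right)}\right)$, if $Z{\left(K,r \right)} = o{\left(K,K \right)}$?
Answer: $\frac{387299}{3} \approx 1.291 \cdot 10^{5}$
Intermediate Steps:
$o{\left(B,p \right)} = \frac{1}{3}$ ($o{\left(B,p \right)} = \left(- \frac{1}{3}\right) \left(-1\right) = \frac{1}{3}$)
$Z{\left(K,r \right)} = \frac{1}{3}$
$\left(-93 + 350\right) \left(502 + Z{\left(11,3 \right)}\right) = \left(-93 + 350\right) \left(502 + \frac{1}{3}\right) = 257 \cdot \frac{1507}{3} = \frac{387299}{3}$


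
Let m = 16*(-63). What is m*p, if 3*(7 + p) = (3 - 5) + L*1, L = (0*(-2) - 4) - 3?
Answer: 10080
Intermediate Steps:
L = -7 (L = (0 - 4) - 3 = -4 - 3 = -7)
p = -10 (p = -7 + ((3 - 5) - 7*1)/3 = -7 + (-2 - 7)/3 = -7 + (⅓)*(-9) = -7 - 3 = -10)
m = -1008
m*p = -1008*(-10) = 10080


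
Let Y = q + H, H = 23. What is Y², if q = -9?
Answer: 196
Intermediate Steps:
Y = 14 (Y = -9 + 23 = 14)
Y² = 14² = 196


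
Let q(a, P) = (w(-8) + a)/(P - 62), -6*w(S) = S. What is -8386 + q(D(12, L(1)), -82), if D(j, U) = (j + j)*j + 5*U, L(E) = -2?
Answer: -1811795/216 ≈ -8387.9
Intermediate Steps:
w(S) = -S/6
D(j, U) = 2*j² + 5*U (D(j, U) = (2*j)*j + 5*U = 2*j² + 5*U)
q(a, P) = (4/3 + a)/(-62 + P) (q(a, P) = (-⅙*(-8) + a)/(P - 62) = (4/3 + a)/(-62 + P))
-8386 + q(D(12, L(1)), -82) = -8386 + (4/3 + (2*12² + 5*(-2)))/(-62 - 82) = -8386 + (4/3 + (2*144 - 10))/(-144) = -8386 - (4/3 + (288 - 10))/144 = -8386 - (4/3 + 278)/144 = -8386 - 1/144*838/3 = -8386 - 419/216 = -1811795/216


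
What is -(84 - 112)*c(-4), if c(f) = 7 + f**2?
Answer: 644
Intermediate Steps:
-(84 - 112)*c(-4) = -(84 - 112)*(7 + (-4)**2) = -(-28)*(7 + 16) = -(-28)*23 = -1*(-644) = 644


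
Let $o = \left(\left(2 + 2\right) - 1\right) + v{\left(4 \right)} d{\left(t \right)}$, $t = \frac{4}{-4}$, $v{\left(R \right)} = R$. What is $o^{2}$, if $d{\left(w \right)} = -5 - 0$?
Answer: $289$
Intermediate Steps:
$t = -1$ ($t = 4 \left(- \frac{1}{4}\right) = -1$)
$d{\left(w \right)} = -5$ ($d{\left(w \right)} = -5 + 0 = -5$)
$o = -17$ ($o = \left(\left(2 + 2\right) - 1\right) + 4 \left(-5\right) = \left(4 - 1\right) - 20 = 3 - 20 = -17$)
$o^{2} = \left(-17\right)^{2} = 289$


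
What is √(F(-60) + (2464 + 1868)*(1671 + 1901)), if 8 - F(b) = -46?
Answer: √15473958 ≈ 3933.7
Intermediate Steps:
F(b) = 54 (F(b) = 8 - 1*(-46) = 8 + 46 = 54)
√(F(-60) + (2464 + 1868)*(1671 + 1901)) = √(54 + (2464 + 1868)*(1671 + 1901)) = √(54 + 4332*3572) = √(54 + 15473904) = √15473958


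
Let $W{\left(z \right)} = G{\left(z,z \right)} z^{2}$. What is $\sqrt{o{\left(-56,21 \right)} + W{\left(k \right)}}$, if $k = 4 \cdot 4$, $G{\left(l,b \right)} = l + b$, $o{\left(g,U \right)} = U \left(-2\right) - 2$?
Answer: $2 \sqrt{2037} \approx 90.266$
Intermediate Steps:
$o{\left(g,U \right)} = -2 - 2 U$ ($o{\left(g,U \right)} = - 2 U - 2 = -2 - 2 U$)
$G{\left(l,b \right)} = b + l$
$k = 16$
$W{\left(z \right)} = 2 z^{3}$ ($W{\left(z \right)} = \left(z + z\right) z^{2} = 2 z z^{2} = 2 z^{3}$)
$\sqrt{o{\left(-56,21 \right)} + W{\left(k \right)}} = \sqrt{\left(-2 - 42\right) + 2 \cdot 16^{3}} = \sqrt{\left(-2 - 42\right) + 2 \cdot 4096} = \sqrt{-44 + 8192} = \sqrt{8148} = 2 \sqrt{2037}$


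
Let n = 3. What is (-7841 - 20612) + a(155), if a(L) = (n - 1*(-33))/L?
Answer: -4410179/155 ≈ -28453.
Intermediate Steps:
a(L) = 36/L (a(L) = (3 - 1*(-33))/L = (3 + 33)/L = 36/L)
(-7841 - 20612) + a(155) = (-7841 - 20612) + 36/155 = -28453 + 36*(1/155) = -28453 + 36/155 = -4410179/155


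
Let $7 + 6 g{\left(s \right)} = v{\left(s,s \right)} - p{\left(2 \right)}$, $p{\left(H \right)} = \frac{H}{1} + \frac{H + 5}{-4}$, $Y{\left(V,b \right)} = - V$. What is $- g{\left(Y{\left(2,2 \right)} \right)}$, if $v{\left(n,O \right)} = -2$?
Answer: $\frac{37}{24} \approx 1.5417$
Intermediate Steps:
$p{\left(H \right)} = - \frac{5}{4} + \frac{3 H}{4}$ ($p{\left(H \right)} = H 1 + \left(5 + H\right) \left(- \frac{1}{4}\right) = H - \left(\frac{5}{4} + \frac{H}{4}\right) = - \frac{5}{4} + \frac{3 H}{4}$)
$g{\left(s \right)} = - \frac{37}{24}$ ($g{\left(s \right)} = - \frac{7}{6} + \frac{-2 - \left(- \frac{5}{4} + \frac{3}{4} \cdot 2\right)}{6} = - \frac{7}{6} + \frac{-2 - \left(- \frac{5}{4} + \frac{3}{2}\right)}{6} = - \frac{7}{6} + \frac{-2 - \frac{1}{4}}{6} = - \frac{7}{6} + \frac{1}{6} \left(- \frac{9}{4}\right) = - \frac{7}{6} - \frac{3}{8} = - \frac{37}{24}$)
$- g{\left(Y{\left(2,2 \right)} \right)} = \left(-1\right) \left(- \frac{37}{24}\right) = \frac{37}{24}$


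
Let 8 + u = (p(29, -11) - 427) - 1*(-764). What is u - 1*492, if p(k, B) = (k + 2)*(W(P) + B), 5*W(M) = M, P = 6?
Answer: -2334/5 ≈ -466.80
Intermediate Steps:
W(M) = M/5
p(k, B) = (2 + k)*(6/5 + B) (p(k, B) = (k + 2)*((⅕)*6 + B) = (2 + k)*(6/5 + B))
u = 126/5 (u = -8 + (((12/5 + 2*(-11) + (6/5)*29 - 11*29) - 427) - 1*(-764)) = -8 + (((12/5 - 22 + 174/5 - 319) - 427) + 764) = -8 + ((-1519/5 - 427) + 764) = -8 + (-3654/5 + 764) = -8 + 166/5 = 126/5 ≈ 25.200)
u - 1*492 = 126/5 - 1*492 = 126/5 - 492 = -2334/5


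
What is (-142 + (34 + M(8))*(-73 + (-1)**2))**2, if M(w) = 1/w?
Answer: 6754801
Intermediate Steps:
(-142 + (34 + M(8))*(-73 + (-1)**2))**2 = (-142 + (34 + 1/8)*(-73 + (-1)**2))**2 = (-142 + (34 + 1/8)*(-73 + 1))**2 = (-142 + (273/8)*(-72))**2 = (-142 - 2457)**2 = (-2599)**2 = 6754801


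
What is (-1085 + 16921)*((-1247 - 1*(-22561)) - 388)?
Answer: 331384136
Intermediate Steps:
(-1085 + 16921)*((-1247 - 1*(-22561)) - 388) = 15836*((-1247 + 22561) - 388) = 15836*(21314 - 388) = 15836*20926 = 331384136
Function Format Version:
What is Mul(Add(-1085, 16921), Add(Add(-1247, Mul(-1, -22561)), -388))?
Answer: 331384136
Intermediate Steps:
Mul(Add(-1085, 16921), Add(Add(-1247, Mul(-1, -22561)), -388)) = Mul(15836, Add(Add(-1247, 22561), -388)) = Mul(15836, Add(21314, -388)) = Mul(15836, 20926) = 331384136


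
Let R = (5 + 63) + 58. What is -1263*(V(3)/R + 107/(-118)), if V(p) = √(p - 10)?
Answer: 135141/118 - 421*I*√7/42 ≈ 1145.3 - 26.521*I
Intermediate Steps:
V(p) = √(-10 + p)
R = 126 (R = 68 + 58 = 126)
-1263*(V(3)/R + 107/(-118)) = -1263*(√(-10 + 3)/126 + 107/(-118)) = -1263*(√(-7)*(1/126) + 107*(-1/118)) = -1263*((I*√7)*(1/126) - 107/118) = -1263*(I*√7/126 - 107/118) = -1263*(-107/118 + I*√7/126) = 135141/118 - 421*I*√7/42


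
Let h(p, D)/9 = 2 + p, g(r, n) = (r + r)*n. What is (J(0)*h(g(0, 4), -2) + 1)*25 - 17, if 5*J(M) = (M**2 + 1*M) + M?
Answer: 8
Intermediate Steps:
g(r, n) = 2*n*r (g(r, n) = (2*r)*n = 2*n*r)
h(p, D) = 18 + 9*p (h(p, D) = 9*(2 + p) = 18 + 9*p)
J(M) = M**2/5 + 2*M/5 (J(M) = ((M**2 + 1*M) + M)/5 = ((M**2 + M) + M)/5 = ((M + M**2) + M)/5 = (M**2 + 2*M)/5 = M**2/5 + 2*M/5)
(J(0)*h(g(0, 4), -2) + 1)*25 - 17 = (((1/5)*0*(2 + 0))*(18 + 9*(2*4*0)) + 1)*25 - 17 = (((1/5)*0*2)*(18 + 9*0) + 1)*25 - 17 = (0*(18 + 0) + 1)*25 - 17 = (0*18 + 1)*25 - 17 = (0 + 1)*25 - 17 = 1*25 - 17 = 25 - 17 = 8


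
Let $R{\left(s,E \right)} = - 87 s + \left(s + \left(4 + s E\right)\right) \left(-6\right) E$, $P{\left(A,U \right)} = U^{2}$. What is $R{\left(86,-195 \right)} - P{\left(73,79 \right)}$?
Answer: $-19529323$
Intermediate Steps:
$R{\left(s,E \right)} = - 87 s + E \left(-24 - 6 s - 6 E s\right)$ ($R{\left(s,E \right)} = - 87 s + \left(s + \left(4 + E s\right)\right) \left(-6\right) E = - 87 s + \left(4 + s + E s\right) \left(-6\right) E = - 87 s + \left(-24 - 6 s - 6 E s\right) E = - 87 s + E \left(-24 - 6 s - 6 E s\right)$)
$R{\left(86,-195 \right)} - P{\left(73,79 \right)} = \left(\left(-87\right) 86 - -4680 - \left(-1170\right) 86 - 516 \left(-195\right)^{2}\right) - 79^{2} = \left(-7482 + 4680 + 100620 - 516 \cdot 38025\right) - 6241 = \left(-7482 + 4680 + 100620 - 19620900\right) - 6241 = -19523082 - 6241 = -19529323$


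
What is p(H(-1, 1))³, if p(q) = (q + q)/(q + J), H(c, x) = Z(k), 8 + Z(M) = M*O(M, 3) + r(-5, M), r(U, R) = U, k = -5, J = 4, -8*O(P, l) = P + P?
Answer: 3652264/226981 ≈ 16.091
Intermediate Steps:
O(P, l) = -P/4 (O(P, l) = -(P + P)/8 = -P/4)
Z(M) = -13 - M²/4 (Z(M) = -8 + (M*(-M/4) - 5) = -8 + (-M²/4 - 5) = -8 + (-5 - M²/4) = -13 - M²/4)
H(c, x) = -77/4 (H(c, x) = -13 - ¼*(-5)² = -13 - ¼*25 = -13 - 25/4 = -77/4)
p(q) = 2*q/(4 + q) (p(q) = (q + q)/(q + 4) = (2*q)/(4 + q) = 2*q/(4 + q))
p(H(-1, 1))³ = (2*(-77/4)/(4 - 77/4))³ = (2*(-77/4)/(-61/4))³ = (2*(-77/4)*(-4/61))³ = (154/61)³ = 3652264/226981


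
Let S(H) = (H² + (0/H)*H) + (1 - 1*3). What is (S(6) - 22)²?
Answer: 144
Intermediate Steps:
S(H) = -2 + H² (S(H) = (H² + 0*H) + (1 - 3) = (H² + 0) - 2 = H² - 2 = -2 + H²)
(S(6) - 22)² = ((-2 + 6²) - 22)² = ((-2 + 36) - 22)² = (34 - 22)² = 12² = 144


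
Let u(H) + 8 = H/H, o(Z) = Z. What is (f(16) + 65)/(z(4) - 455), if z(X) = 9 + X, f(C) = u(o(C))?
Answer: -29/221 ≈ -0.13122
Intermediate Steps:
u(H) = -7 (u(H) = -8 + H/H = -8 + 1 = -7)
f(C) = -7
(f(16) + 65)/(z(4) - 455) = (-7 + 65)/((9 + 4) - 455) = 58/(13 - 455) = 58/(-442) = 58*(-1/442) = -29/221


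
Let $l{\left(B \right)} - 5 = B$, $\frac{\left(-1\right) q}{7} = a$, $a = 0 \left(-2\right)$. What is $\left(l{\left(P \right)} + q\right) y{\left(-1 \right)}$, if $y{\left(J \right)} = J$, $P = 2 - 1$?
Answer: $-6$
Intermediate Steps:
$P = 1$ ($P = 2 - 1 = 1$)
$a = 0$
$q = 0$ ($q = \left(-7\right) 0 = 0$)
$l{\left(B \right)} = 5 + B$
$\left(l{\left(P \right)} + q\right) y{\left(-1 \right)} = \left(\left(5 + 1\right) + 0\right) \left(-1\right) = \left(6 + 0\right) \left(-1\right) = 6 \left(-1\right) = -6$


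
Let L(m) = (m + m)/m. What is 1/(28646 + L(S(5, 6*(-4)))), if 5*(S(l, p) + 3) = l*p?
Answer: 1/28648 ≈ 3.4906e-5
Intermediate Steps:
S(l, p) = -3 + l*p/5 (S(l, p) = -3 + (l*p)/5 = -3 + l*p/5)
L(m) = 2 (L(m) = (2*m)/m = 2)
1/(28646 + L(S(5, 6*(-4)))) = 1/(28646 + 2) = 1/28648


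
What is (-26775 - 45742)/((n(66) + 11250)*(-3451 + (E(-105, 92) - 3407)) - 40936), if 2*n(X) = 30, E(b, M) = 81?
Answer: 72517/76383841 ≈ 0.00094938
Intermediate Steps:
n(X) = 15 (n(X) = (1/2)*30 = 15)
(-26775 - 45742)/((n(66) + 11250)*(-3451 + (E(-105, 92) - 3407)) - 40936) = (-26775 - 45742)/((15 + 11250)*(-3451 + (81 - 3407)) - 40936) = -72517/(11265*(-3451 - 3326) - 40936) = -72517/(11265*(-6777) - 40936) = -72517/(-76342905 - 40936) = -72517/(-76383841) = -72517*(-1/76383841) = 72517/76383841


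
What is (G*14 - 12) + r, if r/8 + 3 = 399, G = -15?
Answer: 2946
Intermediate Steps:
r = 3168 (r = -24 + 8*399 = -24 + 3192 = 3168)
(G*14 - 12) + r = (-15*14 - 12) + 3168 = (-210 - 12) + 3168 = -222 + 3168 = 2946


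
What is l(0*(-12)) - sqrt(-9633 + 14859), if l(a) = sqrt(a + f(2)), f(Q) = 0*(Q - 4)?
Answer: -sqrt(5226) ≈ -72.291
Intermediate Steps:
f(Q) = 0 (f(Q) = 0*(-4 + Q) = 0)
l(a) = sqrt(a) (l(a) = sqrt(a + 0) = sqrt(a))
l(0*(-12)) - sqrt(-9633 + 14859) = sqrt(0*(-12)) - sqrt(-9633 + 14859) = sqrt(0) - sqrt(5226) = 0 - sqrt(5226) = -sqrt(5226)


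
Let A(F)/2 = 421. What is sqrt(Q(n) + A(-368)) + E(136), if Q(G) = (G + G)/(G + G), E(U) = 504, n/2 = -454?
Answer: 504 + sqrt(843) ≈ 533.03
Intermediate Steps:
n = -908 (n = 2*(-454) = -908)
A(F) = 842 (A(F) = 2*421 = 842)
Q(G) = 1 (Q(G) = (2*G)/((2*G)) = (2*G)*(1/(2*G)) = 1)
sqrt(Q(n) + A(-368)) + E(136) = sqrt(1 + 842) + 504 = sqrt(843) + 504 = 504 + sqrt(843)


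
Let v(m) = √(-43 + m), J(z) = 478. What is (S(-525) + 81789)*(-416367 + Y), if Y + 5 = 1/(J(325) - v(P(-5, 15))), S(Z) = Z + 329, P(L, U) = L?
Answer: -3881963437241809/114266 + 81593*I*√3/57133 ≈ -3.3973e+10 + 2.4736*I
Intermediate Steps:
S(Z) = 329 + Z
Y = -5 + 1/(478 - 4*I*√3) (Y = -5 + 1/(478 - √(-43 - 5)) = -5 + 1/(478 - √(-48)) = -5 + 1/(478 - 4*I*√3) ≈ -4.9979 + 3.0316e-5*I)
(S(-525) + 81789)*(-416367 + Y) = ((329 - 525) + 81789)*(-416367 + (-571091/114266 + I*√3/57133)) = (-196 + 81789)*(-47577162713/114266 + I*√3/57133) = 81593*(-47577162713/114266 + I*√3/57133) = -3881963437241809/114266 + 81593*I*√3/57133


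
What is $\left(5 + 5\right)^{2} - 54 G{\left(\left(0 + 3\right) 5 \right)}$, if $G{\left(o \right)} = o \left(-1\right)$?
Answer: $910$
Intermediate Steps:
$G{\left(o \right)} = - o$
$\left(5 + 5\right)^{2} - 54 G{\left(\left(0 + 3\right) 5 \right)} = \left(5 + 5\right)^{2} - 54 \left(- \left(0 + 3\right) 5\right) = 10^{2} - 54 \left(- 3 \cdot 5\right) = 100 - 54 \left(\left(-1\right) 15\right) = 100 - -810 = 100 + 810 = 910$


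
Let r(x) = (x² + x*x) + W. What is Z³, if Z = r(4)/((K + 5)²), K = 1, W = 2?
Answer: 4913/5832 ≈ 0.84242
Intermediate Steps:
r(x) = 2 + 2*x² (r(x) = (x² + x*x) + 2 = (x² + x²) + 2 = 2*x² + 2 = 2 + 2*x²)
Z = 17/18 (Z = (2 + 2*4²)/((1 + 5)²) = (2 + 2*16)/(6²) = (2 + 32)/36 = 34*(1/36) = 17/18 ≈ 0.94444)
Z³ = (17/18)³ = 4913/5832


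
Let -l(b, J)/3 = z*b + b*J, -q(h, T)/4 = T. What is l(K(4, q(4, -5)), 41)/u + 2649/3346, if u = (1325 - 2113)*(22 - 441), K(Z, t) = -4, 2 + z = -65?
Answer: 218395419/276188878 ≈ 0.79075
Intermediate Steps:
z = -67 (z = -2 - 65 = -67)
q(h, T) = -4*T
l(b, J) = 201*b - 3*J*b (l(b, J) = -3*(-67*b + b*J) = -3*(-67*b + J*b) = 201*b - 3*J*b)
u = 330172 (u = -788*(-419) = 330172)
l(K(4, q(4, -5)), 41)/u + 2649/3346 = (3*(-4)*(67 - 1*41))/330172 + 2649/3346 = (3*(-4)*(67 - 41))*(1/330172) + 2649*(1/3346) = (3*(-4)*26)*(1/330172) + 2649/3346 = -312*1/330172 + 2649/3346 = -78/82543 + 2649/3346 = 218395419/276188878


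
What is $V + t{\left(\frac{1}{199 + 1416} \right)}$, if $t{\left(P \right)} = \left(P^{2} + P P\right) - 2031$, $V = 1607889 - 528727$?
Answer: $\frac{2809400002477}{2608225} \approx 1.0771 \cdot 10^{6}$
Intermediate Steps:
$V = 1079162$
$t{\left(P \right)} = -2031 + 2 P^{2}$ ($t{\left(P \right)} = \left(P^{2} + P^{2}\right) - 2031 = 2 P^{2} - 2031 = -2031 + 2 P^{2}$)
$V + t{\left(\frac{1}{199 + 1416} \right)} = 1079162 - \left(2031 - 2 \left(\frac{1}{199 + 1416}\right)^{2}\right) = 1079162 - \left(2031 - 2 \left(\frac{1}{1615}\right)^{2}\right) = 1079162 - \left(2031 - \frac{2}{2608225}\right) = 1079162 + \left(-2031 + 2 \cdot \frac{1}{2608225}\right) = 1079162 + \left(-2031 + \frac{2}{2608225}\right) = 1079162 - \frac{5297304973}{2608225} = \frac{2809400002477}{2608225}$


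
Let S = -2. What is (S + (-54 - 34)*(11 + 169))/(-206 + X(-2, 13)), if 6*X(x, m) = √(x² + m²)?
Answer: 117484272/1527523 + 95052*√173/1527523 ≈ 77.730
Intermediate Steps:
X(x, m) = √(m² + x²)/6 (X(x, m) = √(x² + m²)/6 = √(m² + x²)/6)
(S + (-54 - 34)*(11 + 169))/(-206 + X(-2, 13)) = (-2 + (-54 - 34)*(11 + 169))/(-206 + √(13² + (-2)²)/6) = (-2 - 88*180)/(-206 + √(169 + 4)/6) = (-2 - 15840)/(-206 + √173/6) = -15842/(-206 + √173/6)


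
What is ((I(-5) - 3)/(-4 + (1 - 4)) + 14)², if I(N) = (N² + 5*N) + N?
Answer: 11236/49 ≈ 229.31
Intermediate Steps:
I(N) = N² + 6*N
((I(-5) - 3)/(-4 + (1 - 4)) + 14)² = ((-5*(6 - 5) - 3)/(-4 + (1 - 4)) + 14)² = ((-5*1 - 3)/(-4 - 3) + 14)² = ((-5 - 3)/(-7) + 14)² = (-8*(-⅐) + 14)² = (8/7 + 14)² = (106/7)² = 11236/49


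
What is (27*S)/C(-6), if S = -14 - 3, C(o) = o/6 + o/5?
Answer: 2295/11 ≈ 208.64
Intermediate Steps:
C(o) = 11*o/30 (C(o) = o*(⅙) + o*(⅕) = o/6 + o/5 = 11*o/30)
S = -17
(27*S)/C(-6) = (27*(-17))/(((11/30)*(-6))) = -459/(-11/5) = -459*(-5/11) = 2295/11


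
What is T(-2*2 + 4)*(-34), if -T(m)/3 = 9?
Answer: 918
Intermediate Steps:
T(m) = -27 (T(m) = -3*9 = -27)
T(-2*2 + 4)*(-34) = -27*(-34) = 918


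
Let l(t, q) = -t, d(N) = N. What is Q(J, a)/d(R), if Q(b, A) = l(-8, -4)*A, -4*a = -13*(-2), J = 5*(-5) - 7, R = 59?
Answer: -52/59 ≈ -0.88136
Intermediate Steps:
J = -32 (J = -25 - 7 = -32)
a = -13/2 (a = -(-13)*(-2)/4 = -1/4*26 = -13/2 ≈ -6.5000)
Q(b, A) = 8*A (Q(b, A) = (-1*(-8))*A = 8*A)
Q(J, a)/d(R) = (8*(-13/2))/59 = -52*1/59 = -52/59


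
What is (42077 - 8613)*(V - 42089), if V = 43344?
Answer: 41997320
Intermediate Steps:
(42077 - 8613)*(V - 42089) = (42077 - 8613)*(43344 - 42089) = 33464*1255 = 41997320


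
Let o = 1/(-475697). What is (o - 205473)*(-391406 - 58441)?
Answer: 43969345694778654/475697 ≈ 9.2431e+10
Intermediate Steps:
o = -1/475697 ≈ -2.1022e-6
(o - 205473)*(-391406 - 58441) = (-1/475697 - 205473)*(-391406 - 58441) = -97742889682/475697*(-449847) = 43969345694778654/475697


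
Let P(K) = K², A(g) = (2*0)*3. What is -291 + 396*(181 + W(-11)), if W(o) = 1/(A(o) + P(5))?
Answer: 1785021/25 ≈ 71401.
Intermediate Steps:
A(g) = 0 (A(g) = 0*3 = 0)
W(o) = 1/25 (W(o) = 1/(0 + 5²) = 1/(0 + 25) = 1/25)
-291 + 396*(181 + W(-11)) = -291 + 396*(181 + 1/25) = -291 + 396*(4526/25) = -291 + 1792296/25 = 1785021/25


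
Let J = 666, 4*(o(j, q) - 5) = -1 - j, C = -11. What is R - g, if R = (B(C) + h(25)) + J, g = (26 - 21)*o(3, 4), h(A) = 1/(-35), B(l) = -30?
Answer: 21559/35 ≈ 615.97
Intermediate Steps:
o(j, q) = 19/4 - j/4 (o(j, q) = 5 + (-1 - j)/4 = 5 + (-1/4 - j/4) = 19/4 - j/4)
h(A) = -1/35
g = 20 (g = (26 - 21)*(19/4 - 1/4*3) = 5*(19/4 - 3/4) = 5*4 = 20)
R = 22259/35 (R = (-30 - 1/35) + 666 = -1051/35 + 666 = 22259/35 ≈ 635.97)
R - g = 22259/35 - 1*20 = 22259/35 - 20 = 21559/35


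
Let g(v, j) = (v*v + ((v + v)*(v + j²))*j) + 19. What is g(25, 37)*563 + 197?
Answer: 1452283469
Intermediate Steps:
g(v, j) = 19 + v² + 2*j*v*(v + j²) (g(v, j) = (v² + ((2*v)*(v + j²))*j) + 19 = (v² + (2*v*(v + j²))*j) + 19 = (v² + 2*j*v*(v + j²)) + 19 = 19 + v² + 2*j*v*(v + j²))
g(25, 37)*563 + 197 = (19 + 25² + 2*37*25² + 2*25*37³)*563 + 197 = (19 + 625 + 2*37*625 + 2*25*50653)*563 + 197 = (19 + 625 + 46250 + 2532650)*563 + 197 = 2579544*563 + 197 = 1452283272 + 197 = 1452283469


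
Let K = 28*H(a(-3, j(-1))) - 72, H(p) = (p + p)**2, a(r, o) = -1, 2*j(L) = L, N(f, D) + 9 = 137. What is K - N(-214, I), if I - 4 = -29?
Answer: -88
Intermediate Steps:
I = -25 (I = 4 - 29 = -25)
N(f, D) = 128 (N(f, D) = -9 + 137 = 128)
j(L) = L/2
H(p) = 4*p**2 (H(p) = (2*p)**2 = 4*p**2)
K = 40 (K = 28*(4*(-1)**2) - 72 = 28*(4*1) - 72 = 28*4 - 72 = 112 - 72 = 40)
K - N(-214, I) = 40 - 1*128 = 40 - 128 = -88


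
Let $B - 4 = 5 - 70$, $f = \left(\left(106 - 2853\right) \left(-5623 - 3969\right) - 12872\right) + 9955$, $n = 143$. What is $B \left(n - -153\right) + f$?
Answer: $26328251$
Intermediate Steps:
$f = 26346307$ ($f = \left(\left(-2747\right) \left(-9592\right) - 12872\right) + 9955 = \left(26349224 - 12872\right) + 9955 = 26336352 + 9955 = 26346307$)
$B = -61$ ($B = 4 + \left(5 - 70\right) = 4 - 65 = -61$)
$B \left(n - -153\right) + f = - 61 \left(143 - -153\right) + 26346307 = - 61 \left(143 + 153\right) + 26346307 = \left(-61\right) 296 + 26346307 = -18056 + 26346307 = 26328251$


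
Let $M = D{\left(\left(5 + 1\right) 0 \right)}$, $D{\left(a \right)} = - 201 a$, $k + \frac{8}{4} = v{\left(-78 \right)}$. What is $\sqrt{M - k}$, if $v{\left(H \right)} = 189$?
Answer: $i \sqrt{187} \approx 13.675 i$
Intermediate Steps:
$k = 187$ ($k = -2 + 189 = 187$)
$M = 0$ ($M = - 201 \left(5 + 1\right) 0 = - 201 \cdot 6 \cdot 0 = \left(-201\right) 0 = 0$)
$\sqrt{M - k} = \sqrt{0 - 187} = \sqrt{-187} = i \sqrt{187}$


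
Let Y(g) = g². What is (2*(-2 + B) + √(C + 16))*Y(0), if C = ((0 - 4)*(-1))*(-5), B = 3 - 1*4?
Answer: 0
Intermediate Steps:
B = -1 (B = 3 - 4 = -1)
C = -20 (C = -4*(-1)*(-5) = 4*(-5) = -20)
(2*(-2 + B) + √(C + 16))*Y(0) = (2*(-2 - 1) + √(-20 + 16))*0² = (2*(-3) + √(-4))*0 = (-6 + 2*I)*0 = 0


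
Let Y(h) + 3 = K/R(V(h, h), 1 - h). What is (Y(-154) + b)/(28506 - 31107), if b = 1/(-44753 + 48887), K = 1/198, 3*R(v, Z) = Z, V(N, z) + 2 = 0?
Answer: 1174612/1018503915 ≈ 0.0011533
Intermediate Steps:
V(N, z) = -2 (V(N, z) = -2 + 0 = -2)
R(v, Z) = Z/3
K = 1/198 ≈ 0.0050505
Y(h) = -3 + 1/(198*(⅓ - h/3)) (Y(h) = -3 + 1/(198*(((1 - h)/3))) = -3 + 1/(198*(⅓ - h/3)))
b = 1/4134 ≈ 0.00024190
(Y(-154) + b)/(28506 - 31107) = ((197 - 198*(-154))/(66*(-1 - 154)) + 1/4134)/(28506 - 31107) = ((1/66)*(197 + 30492)/(-155) + 1/4134)/(-2601) = ((1/66)*(-1/155)*30689 + 1/4134)*(-1/2601) = (-30689/10230 + 1/4134)*(-1/2601) = -3523836/1174745*(-1/2601) = 1174612/1018503915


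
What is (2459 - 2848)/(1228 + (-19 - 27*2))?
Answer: -389/1155 ≈ -0.33680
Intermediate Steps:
(2459 - 2848)/(1228 + (-19 - 27*2)) = -389/(1228 + (-19 - 54)) = -389/(1228 - 73) = -389/1155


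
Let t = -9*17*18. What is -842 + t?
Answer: -3596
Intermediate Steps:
t = -2754 (t = -153*18 = -2754)
-842 + t = -842 - 2754 = -3596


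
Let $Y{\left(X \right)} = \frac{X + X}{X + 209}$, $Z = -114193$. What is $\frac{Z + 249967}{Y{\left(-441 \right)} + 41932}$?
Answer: $\frac{15749784}{4864553} \approx 3.2377$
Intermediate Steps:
$Y{\left(X \right)} = \frac{2 X}{209 + X}$
$\frac{Z + 249967}{Y{\left(-441 \right)} + 41932} = \frac{-114193 + 249967}{2 \left(-441\right) \frac{1}{209 - 441} + 41932} = \frac{135774}{2 \left(-441\right) \frac{1}{-232} + 41932} = \frac{135774}{2 \left(-441\right) \left(- \frac{1}{232}\right) + 41932} = \frac{135774}{\frac{441}{116} + 41932} = \frac{135774}{\frac{4864553}{116}} = 135774 \cdot \frac{116}{4864553} = \frac{15749784}{4864553}$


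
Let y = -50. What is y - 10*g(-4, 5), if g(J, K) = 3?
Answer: -80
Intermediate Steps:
y - 10*g(-4, 5) = -50 - 10*3 = -50 - 30 = -80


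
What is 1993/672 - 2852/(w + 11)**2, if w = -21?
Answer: -429311/16800 ≈ -25.554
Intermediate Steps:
1993/672 - 2852/(w + 11)**2 = 1993/672 - 2852/(-21 + 11)**2 = 1993*(1/672) - 2852/((-10)**2) = 1993/672 - 2852/100 = 1993/672 - 2852*1/100 = 1993/672 - 713/25 = -429311/16800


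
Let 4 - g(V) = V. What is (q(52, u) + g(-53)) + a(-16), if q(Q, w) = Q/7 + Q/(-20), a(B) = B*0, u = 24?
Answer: 2164/35 ≈ 61.829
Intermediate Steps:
g(V) = 4 - V
a(B) = 0
q(Q, w) = 13*Q/140 (q(Q, w) = Q*(⅐) + Q*(-1/20) = Q/7 - Q/20 = 13*Q/140)
(q(52, u) + g(-53)) + a(-16) = ((13/140)*52 + (4 - 1*(-53))) + 0 = (169/35 + (4 + 53)) + 0 = (169/35 + 57) + 0 = 2164/35 + 0 = 2164/35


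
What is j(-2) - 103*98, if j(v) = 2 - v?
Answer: -10090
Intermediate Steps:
j(-2) - 103*98 = (2 - 1*(-2)) - 103*98 = (2 + 2) - 10094 = 4 - 10094 = -10090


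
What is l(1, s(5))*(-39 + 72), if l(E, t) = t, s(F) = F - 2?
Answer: 99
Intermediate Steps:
s(F) = -2 + F
l(1, s(5))*(-39 + 72) = (-2 + 5)*(-39 + 72) = 3*33 = 99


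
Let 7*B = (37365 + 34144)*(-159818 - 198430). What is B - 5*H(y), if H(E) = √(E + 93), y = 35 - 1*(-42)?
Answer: -25617956232/7 - 5*√170 ≈ -3.6597e+9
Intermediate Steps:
y = 77 (y = 35 + 42 = 77)
H(E) = √(93 + E)
B = -25617956232/7 (B = ((37365 + 34144)*(-159818 - 198430))/7 = (71509*(-358248))/7 = (⅐)*(-25617956232) = -25617956232/7 ≈ -3.6597e+9)
B - 5*H(y) = -25617956232/7 - 5*√(93 + 77) = -25617956232/7 - 5*√170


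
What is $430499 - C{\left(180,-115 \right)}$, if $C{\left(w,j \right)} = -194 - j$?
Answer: $430578$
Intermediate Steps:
$430499 - C{\left(180,-115 \right)} = 430499 - \left(-194 - -115\right) = 430499 - \left(-194 + 115\right) = 430499 - -79 = 430499 + 79 = 430578$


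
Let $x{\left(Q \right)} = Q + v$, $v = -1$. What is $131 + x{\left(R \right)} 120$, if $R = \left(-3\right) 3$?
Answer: $-1069$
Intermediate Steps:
$R = -9$
$x{\left(Q \right)} = -1 + Q$ ($x{\left(Q \right)} = Q - 1 = -1 + Q$)
$131 + x{\left(R \right)} 120 = 131 + \left(-1 - 9\right) 120 = 131 - 1200 = -1069$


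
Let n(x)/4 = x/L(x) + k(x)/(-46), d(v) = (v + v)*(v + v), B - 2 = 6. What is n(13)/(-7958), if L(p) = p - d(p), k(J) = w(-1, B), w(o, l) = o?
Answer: -5/4667367 ≈ -1.0713e-6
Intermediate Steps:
B = 8 (B = 2 + 6 = 8)
k(J) = -1
d(v) = 4*v² (d(v) = (2*v)*(2*v) = 4*v²)
L(p) = p - 4*p²
n(x) = 2/23 + 4/(1 - 4*x) (n(x) = 4*(x/((x*(1 - 4*x))) - 1/(-46)) = 4*(x*(1/(x*(1 - 4*x))) - 1*(-1/46)) = 4*(1/(1 - 4*x) + 1/46) = 4*(1/46 + 1/(1 - 4*x)) = 2/23 + 4/(1 - 4*x))
n(13)/(-7958) = (2*(-47 + 4*13)/(23*(-1 + 4*13)))/(-7958) = (2*(-47 + 52)/(23*(-1 + 52)))*(-1/7958) = ((2/23)*5/51)*(-1/7958) = ((2/23)*(1/51)*5)*(-1/7958) = (10/1173)*(-1/7958) = -5/4667367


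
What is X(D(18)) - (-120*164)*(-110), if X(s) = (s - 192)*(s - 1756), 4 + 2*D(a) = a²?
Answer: -2113728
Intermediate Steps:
D(a) = -2 + a²/2
X(s) = (-1756 + s)*(-192 + s) (X(s) = (-192 + s)*(-1756 + s) = (-1756 + s)*(-192 + s))
X(D(18)) - (-120*164)*(-110) = (337152 + (-2 + (½)*18²)² - 1948*(-2 + (½)*18²)) - (-120*164)*(-110) = (337152 + (-2 + (½)*324)² - 1948*(-2 + (½)*324)) - (-19680)*(-110) = (337152 + (-2 + 162)² - 1948*(-2 + 162)) - 1*2164800 = (337152 + 160² - 1948*160) - 2164800 = (337152 + 25600 - 311680) - 2164800 = 51072 - 2164800 = -2113728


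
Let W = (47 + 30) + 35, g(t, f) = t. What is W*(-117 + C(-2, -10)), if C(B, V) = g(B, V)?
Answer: -13328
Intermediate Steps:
C(B, V) = B
W = 112 (W = 77 + 35 = 112)
W*(-117 + C(-2, -10)) = 112*(-117 - 2) = 112*(-119) = -13328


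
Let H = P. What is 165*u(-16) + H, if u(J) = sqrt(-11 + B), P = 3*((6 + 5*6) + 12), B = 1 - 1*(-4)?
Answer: 144 + 165*I*sqrt(6) ≈ 144.0 + 404.17*I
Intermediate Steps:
B = 5 (B = 1 + 4 = 5)
P = 144 (P = 3*((6 + 30) + 12) = 3*(36 + 12) = 3*48 = 144)
H = 144
u(J) = I*sqrt(6) (u(J) = sqrt(-11 + 5) = sqrt(-6) = I*sqrt(6))
165*u(-16) + H = 165*(I*sqrt(6)) + 144 = 165*I*sqrt(6) + 144 = 144 + 165*I*sqrt(6)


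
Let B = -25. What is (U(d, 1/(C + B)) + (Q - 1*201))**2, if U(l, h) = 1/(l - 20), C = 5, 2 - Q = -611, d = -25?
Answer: 343694521/2025 ≈ 1.6973e+5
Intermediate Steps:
Q = 613 (Q = 2 - 1*(-611) = 2 + 611 = 613)
U(l, h) = 1/(-20 + l)
(U(d, 1/(C + B)) + (Q - 1*201))**2 = (1/(-20 - 25) + (613 - 1*201))**2 = (1/(-45) + (613 - 201))**2 = (-1/45 + 412)**2 = (18539/45)**2 = 343694521/2025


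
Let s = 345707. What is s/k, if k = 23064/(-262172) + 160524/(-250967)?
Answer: -5686579412912267/11968300254 ≈ -4.7514e+5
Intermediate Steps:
k = -11968300254/16449130081 (k = 23064*(-1/262172) + 160524*(-1/250967) = -5766/65543 - 160524/250967 = -11968300254/16449130081 ≈ -0.72759)
s/k = 345707/(-11968300254/16449130081) = 345707*(-16449130081/11968300254) = -5686579412912267/11968300254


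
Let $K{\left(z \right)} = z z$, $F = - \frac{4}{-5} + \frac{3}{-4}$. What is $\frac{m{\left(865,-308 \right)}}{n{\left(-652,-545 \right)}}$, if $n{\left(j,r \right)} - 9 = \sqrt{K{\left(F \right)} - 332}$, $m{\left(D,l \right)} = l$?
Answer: $- \frac{1108800}{165199} + \frac{252560 i \sqrt{79}}{165199} \approx -6.7119 + 13.588 i$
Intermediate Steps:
$F = \frac{1}{20}$ ($F = \left(-4\right) \left(- \frac{1}{5}\right) + 3 \left(- \frac{1}{4}\right) = \frac{4}{5} - \frac{3}{4} = \frac{1}{20} \approx 0.05$)
$K{\left(z \right)} = z^{2}$
$n{\left(j,r \right)} = 9 + \frac{41 i \sqrt{79}}{20}$ ($n{\left(j,r \right)} = 9 + \sqrt{\left(\frac{1}{20}\right)^{2} - 332} = 9 + \sqrt{\frac{1}{400} - 332} = 9 + \sqrt{- \frac{132799}{400}} = 9 + \frac{41 i \sqrt{79}}{20}$)
$\frac{m{\left(865,-308 \right)}}{n{\left(-652,-545 \right)}} = - \frac{308}{9 + \frac{41 i \sqrt{79}}{20}}$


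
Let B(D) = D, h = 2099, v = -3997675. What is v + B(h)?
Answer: -3995576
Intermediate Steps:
v + B(h) = -3997675 + 2099 = -3995576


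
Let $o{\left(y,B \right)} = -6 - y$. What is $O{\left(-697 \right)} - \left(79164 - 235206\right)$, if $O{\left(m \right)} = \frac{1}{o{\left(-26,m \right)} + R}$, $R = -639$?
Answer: $\frac{96589997}{619} \approx 1.5604 \cdot 10^{5}$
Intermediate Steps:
$O{\left(m \right)} = - \frac{1}{619}$ ($O{\left(m \right)} = \frac{1}{\left(-6 - -26\right) - 639} = \frac{1}{\left(-6 + 26\right) - 639} = \frac{1}{20 - 639} = \frac{1}{-619} = - \frac{1}{619}$)
$O{\left(-697 \right)} - \left(79164 - 235206\right) = - \frac{1}{619} - \left(79164 - 235206\right) = - \frac{1}{619} - -156042 = - \frac{1}{619} + 156042 = \frac{96589997}{619}$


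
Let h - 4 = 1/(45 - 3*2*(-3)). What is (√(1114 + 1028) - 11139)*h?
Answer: -939389/21 + 253*√238/21 ≈ -44547.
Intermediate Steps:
h = 253/63 (h = 4 + 1/(45 - 3*2*(-3)) = 4 + 1/(45 - 6*(-3)) = 4 + 1/(45 + 18) = 4 + 1/63 = 253/63 ≈ 4.0159)
(√(1114 + 1028) - 11139)*h = (√(1114 + 1028) - 11139)*(253/63) = (√2142 - 11139)*(253/63) = (3*√238 - 11139)*(253/63) = (-11139 + 3*√238)*(253/63) = -939389/21 + 253*√238/21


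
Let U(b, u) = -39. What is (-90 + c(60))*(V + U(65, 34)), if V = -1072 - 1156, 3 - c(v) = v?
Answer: 333249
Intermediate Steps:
c(v) = 3 - v
V = -2228
(-90 + c(60))*(V + U(65, 34)) = (-90 + (3 - 1*60))*(-2228 - 39) = (-90 + (3 - 60))*(-2267) = (-90 - 57)*(-2267) = -147*(-2267) = 333249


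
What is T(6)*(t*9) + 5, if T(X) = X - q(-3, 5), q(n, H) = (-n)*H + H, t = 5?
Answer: -625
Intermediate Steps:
q(n, H) = H - H*n (q(n, H) = -H*n + H = H - H*n)
T(X) = -20 + X (T(X) = X - 5*(1 - 1*(-3)) = X - 5*(1 + 3) = X - 5*4 = X - 1*20 = X - 20 = -20 + X)
T(6)*(t*9) + 5 = (-20 + 6)*(5*9) + 5 = -14*45 + 5 = -630 + 5 = -625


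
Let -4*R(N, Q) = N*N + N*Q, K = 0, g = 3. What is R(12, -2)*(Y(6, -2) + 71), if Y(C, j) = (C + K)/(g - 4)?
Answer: -1950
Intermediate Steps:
Y(C, j) = -C (Y(C, j) = (C + 0)/(3 - 4) = C/(-1) = C*(-1) = -C)
R(N, Q) = -N²/4 - N*Q/4 (R(N, Q) = -(N*N + N*Q)/4 = -(N² + N*Q)/4 = -N²/4 - N*Q/4)
R(12, -2)*(Y(6, -2) + 71) = (-¼*12*(12 - 2))*(-1*6 + 71) = (-¼*12*10)*(-6 + 71) = -30*65 = -1950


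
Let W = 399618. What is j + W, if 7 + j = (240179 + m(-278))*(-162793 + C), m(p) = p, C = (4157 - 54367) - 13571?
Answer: -54354929563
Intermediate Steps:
C = -63781 (C = -50210 - 13571 = -63781)
j = -54355329181 (j = -7 + (240179 - 278)*(-162793 - 63781) = -7 + 239901*(-226574) = -7 - 54355329174 = -54355329181)
j + W = -54355329181 + 399618 = -54354929563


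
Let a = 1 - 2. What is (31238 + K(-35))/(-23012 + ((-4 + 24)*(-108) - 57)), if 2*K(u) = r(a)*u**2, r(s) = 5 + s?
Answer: -33688/25229 ≈ -1.3353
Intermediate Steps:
a = -1
K(u) = 2*u**2 (K(u) = ((5 - 1)*u**2)/2 = (4*u**2)/2 = 2*u**2)
(31238 + K(-35))/(-23012 + ((-4 + 24)*(-108) - 57)) = (31238 + 2*(-35)**2)/(-23012 + ((-4 + 24)*(-108) - 57)) = (31238 + 2*1225)/(-23012 + (20*(-108) - 57)) = (31238 + 2450)/(-23012 + (-2160 - 57)) = 33688/(-23012 - 2217) = 33688/(-25229) = 33688*(-1/25229) = -33688/25229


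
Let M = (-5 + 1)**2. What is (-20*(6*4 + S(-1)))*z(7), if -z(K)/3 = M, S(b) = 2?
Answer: 24960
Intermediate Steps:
M = 16 (M = (-4)**2 = 16)
z(K) = -48 (z(K) = -3*16 = -48)
(-20*(6*4 + S(-1)))*z(7) = -20*(6*4 + 2)*(-48) = -20*(24 + 2)*(-48) = -20*26*(-48) = -520*(-48) = 24960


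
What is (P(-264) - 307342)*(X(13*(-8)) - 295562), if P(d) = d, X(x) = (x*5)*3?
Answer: 91396509932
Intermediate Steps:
X(x) = 15*x (X(x) = (5*x)*3 = 15*x)
(P(-264) - 307342)*(X(13*(-8)) - 295562) = (-264 - 307342)*(15*(13*(-8)) - 295562) = -307606*(15*(-104) - 295562) = -307606*(-1560 - 295562) = -307606*(-297122) = 91396509932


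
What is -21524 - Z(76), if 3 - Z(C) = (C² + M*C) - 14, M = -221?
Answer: -32561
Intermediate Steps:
Z(C) = 17 - C² + 221*C (Z(C) = 3 - ((C² - 221*C) - 14) = 3 - (-14 + C² - 221*C) = 3 + (14 - C² + 221*C) = 17 - C² + 221*C)
-21524 - Z(76) = -21524 - (17 - 1*76² + 221*76) = -21524 - (17 - 1*5776 + 16796) = -21524 - (17 - 5776 + 16796) = -21524 - 1*11037 = -21524 - 11037 = -32561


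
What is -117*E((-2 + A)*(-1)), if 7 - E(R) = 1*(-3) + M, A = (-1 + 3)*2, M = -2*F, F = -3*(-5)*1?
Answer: -4680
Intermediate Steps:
F = 15 (F = 15*1 = 15)
M = -30 (M = -2*15 = -30)
A = 4 (A = 2*2 = 4)
E(R) = 40 (E(R) = 7 - (1*(-3) - 30) = 7 - (-3 - 30) = 7 - 1*(-33) = 7 + 33 = 40)
-117*E((-2 + A)*(-1)) = -117*40 = -4680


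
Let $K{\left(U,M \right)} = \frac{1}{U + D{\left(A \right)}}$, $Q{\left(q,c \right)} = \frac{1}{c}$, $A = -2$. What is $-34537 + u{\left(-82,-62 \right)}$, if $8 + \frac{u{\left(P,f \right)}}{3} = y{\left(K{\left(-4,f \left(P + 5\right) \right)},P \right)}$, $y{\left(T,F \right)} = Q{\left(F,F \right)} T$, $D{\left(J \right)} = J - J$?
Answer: $- \frac{11336005}{328} \approx -34561.0$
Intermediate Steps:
$D{\left(J \right)} = 0$
$K{\left(U,M \right)} = \frac{1}{U}$ ($K{\left(U,M \right)} = \frac{1}{U + 0} = \frac{1}{U}$)
$y{\left(T,F \right)} = \frac{T}{F}$
$u{\left(P,f \right)} = -24 - \frac{3}{4 P}$ ($u{\left(P,f \right)} = -24 + 3 \frac{1}{\left(-4\right) P} = -24 + 3 \left(- \frac{1}{4 P}\right) = -24 - \frac{3}{4 P}$)
$-34537 + u{\left(-82,-62 \right)} = -34537 - \left(24 + \frac{3}{4 \left(-82\right)}\right) = -34537 - \frac{7869}{328} = - \frac{11336005}{328}$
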